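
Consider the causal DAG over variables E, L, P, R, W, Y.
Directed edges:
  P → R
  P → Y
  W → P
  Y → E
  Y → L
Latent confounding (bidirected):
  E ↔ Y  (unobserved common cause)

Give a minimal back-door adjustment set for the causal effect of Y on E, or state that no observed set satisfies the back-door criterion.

desc(Y)\{Y}={E,L}; candidates ⊆ {P,R,W}.
Y↔E: latent back-door arc(s) into Y.
size 0: {}; under {} Y still reaches {E,P,R,W} ∋ E.
size 1: {P}, {R}, {W}; under {P} Y still reaches {E} ∋ E.
size 2: {P,R}, {P,W}, {R,W}; under {P,R} Y still reaches {E} ∋ E.
Y↔E cannot be blocked by any observed set — no back-door set.

Y→E: no observed back-door set.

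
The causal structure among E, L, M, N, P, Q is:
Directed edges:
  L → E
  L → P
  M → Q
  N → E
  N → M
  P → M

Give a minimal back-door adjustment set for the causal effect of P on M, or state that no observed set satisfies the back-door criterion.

P→M: minimal back-door set ∅.

desc(P)\{P}={M,Q}; candidates ⊆ {E,L,N}.
∅: P⊥M given ∅ in G with P→· removed — back-door holds.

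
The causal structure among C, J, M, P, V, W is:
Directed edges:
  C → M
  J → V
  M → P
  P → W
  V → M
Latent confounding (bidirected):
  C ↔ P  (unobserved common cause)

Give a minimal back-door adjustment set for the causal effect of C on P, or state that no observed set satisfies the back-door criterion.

C→P: no observed back-door set.

desc(C)\{C}={M,P,W}; candidates ⊆ {J,V}.
C↔P: latent back-door arc(s) into C.
size 0: {}; under {} C still reaches {P,W} ∋ P.
size 1: {J}, {V}; under {J} C still reaches {P,W} ∋ P.
size 2: {J,V}; under {J,V} C still reaches {P,W} ∋ P.
C↔P cannot be blocked by any observed set — no back-door set.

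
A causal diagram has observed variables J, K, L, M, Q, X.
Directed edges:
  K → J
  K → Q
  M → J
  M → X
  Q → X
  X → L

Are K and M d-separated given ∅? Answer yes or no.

Yes — K ⊥ M | ∅.

Bayes-Ball from K | ∅ reaches {J,L,Q,X}.
M ∉ reach(K|∅) ⇒ K ⊥ M | ∅.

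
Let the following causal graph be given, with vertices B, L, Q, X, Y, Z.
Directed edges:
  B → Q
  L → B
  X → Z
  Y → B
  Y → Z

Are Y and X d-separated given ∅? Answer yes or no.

Yes — Y ⊥ X | ∅.

Bayes-Ball from Y | ∅ reaches {B,Q,Z}.
X ∉ reach(Y|∅) ⇒ Y ⊥ X | ∅.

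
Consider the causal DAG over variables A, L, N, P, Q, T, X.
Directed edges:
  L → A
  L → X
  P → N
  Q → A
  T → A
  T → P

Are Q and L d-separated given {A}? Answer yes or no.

Bayes-Ball from Q | {A} reaches {L,N,P,T,X}.
L ∈ reach(Q|{A}) ⇒ Q ⊥̸ L | {A}.

No — Q and L are d-connected given {A}.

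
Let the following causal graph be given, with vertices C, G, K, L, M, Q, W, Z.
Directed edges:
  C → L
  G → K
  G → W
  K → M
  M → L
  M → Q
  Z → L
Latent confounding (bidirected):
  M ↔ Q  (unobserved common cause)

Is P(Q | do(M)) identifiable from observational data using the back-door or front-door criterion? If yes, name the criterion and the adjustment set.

P(Q|do(M)): not identifiable (no BD/FD set).

desc(M)\{M}={L,Q}; candidates ⊆ {C,G,K,W,Z}.
M↔Q: latent back-door arc(s) into M.
size 0: {}; under {} M still reaches {G,K,Q,W} ∋ Q.
size 1: {C}, {G}, {K} …(+2); under {C} M still reaches {G,K,Q,W} ∋ Q.
size 2: {C,G}, {C,K}, {C,W} …(+7); under {C,G} M still reaches {K,Q} ∋ Q.
M↔Q cannot be blocked by any observed set — no back-door set.
No mediator lies on a directed M→…→Q path.
Neither criterion identifies P(Q|do(M)) in this graph.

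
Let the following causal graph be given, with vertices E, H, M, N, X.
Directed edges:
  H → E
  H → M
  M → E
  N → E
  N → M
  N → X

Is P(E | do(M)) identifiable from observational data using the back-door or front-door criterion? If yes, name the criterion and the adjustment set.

desc(M)\{M}={E}; candidates ⊆ {H,N,X}.
size 0: {}; under {} M still reaches {E,H,N,X} ∋ E.
size 1: {H}, {N}, {X}; under {H} M still reaches {E,N,X} ∋ E.
{H,N}: M⊥E given {H,N} in G with M→· removed — back-door holds.
P(E|do(M)) = Σ_{H,N} P(E|M,H,N)·P(H,N).

P(E|do(M)): backdoor, adjust for {H, N}.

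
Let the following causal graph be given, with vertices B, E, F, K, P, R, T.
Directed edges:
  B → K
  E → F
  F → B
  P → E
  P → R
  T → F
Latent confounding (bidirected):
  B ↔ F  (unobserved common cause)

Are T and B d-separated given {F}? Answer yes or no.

No — T and B are d-connected given {F}.

Bayes-Ball from T | {F} reaches {B,E,K,P,R}.
B ∈ reach(T|{F}) ⇒ T ⊥̸ B | {F}.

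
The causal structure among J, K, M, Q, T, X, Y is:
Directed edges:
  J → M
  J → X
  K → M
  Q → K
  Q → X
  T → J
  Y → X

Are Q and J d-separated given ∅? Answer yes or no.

Bayes-Ball from Q | ∅ reaches {K,M,X}.
J ∉ reach(Q|∅) ⇒ Q ⊥ J | ∅.

Yes — Q ⊥ J | ∅.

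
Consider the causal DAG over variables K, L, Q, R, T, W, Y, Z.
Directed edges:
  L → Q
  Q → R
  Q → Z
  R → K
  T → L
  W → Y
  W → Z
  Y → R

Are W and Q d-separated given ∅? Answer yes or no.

Yes — W ⊥ Q | ∅.

Bayes-Ball from W | ∅ reaches {K,R,Y,Z}.
Q ∉ reach(W|∅) ⇒ W ⊥ Q | ∅.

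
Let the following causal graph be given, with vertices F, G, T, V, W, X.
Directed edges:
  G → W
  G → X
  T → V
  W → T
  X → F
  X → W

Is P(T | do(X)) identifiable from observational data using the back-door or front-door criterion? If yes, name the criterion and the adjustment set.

desc(X)\{X}={F,T,V,W}; candidates ⊆ {G}.
size 0: {}; under {} X still reaches {G,T,V,W} ∋ T.
{G}: X⊥T given {G} in G with X→· removed — back-door holds.
P(T|do(X)) = Σ_{G} P(T|X,G)·P(G).

P(T|do(X)): backdoor, adjust for {G}.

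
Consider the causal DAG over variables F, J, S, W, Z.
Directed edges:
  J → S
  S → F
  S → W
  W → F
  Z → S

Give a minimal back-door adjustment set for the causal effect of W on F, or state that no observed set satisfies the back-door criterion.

W→F: minimal back-door set {S}.

desc(W)\{W}={F}; candidates ⊆ {J,S,Z}.
size 0: {}; under {} W still reaches {F,J,S,Z} ∋ F.
{S}: W⊥F given {S} in G with W→· removed — back-door holds.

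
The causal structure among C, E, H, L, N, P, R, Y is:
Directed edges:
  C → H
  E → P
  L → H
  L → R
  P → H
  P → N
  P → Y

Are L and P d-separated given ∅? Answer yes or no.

Yes — L ⊥ P | ∅.

Bayes-Ball from L | ∅ reaches {H,R}.
P ∉ reach(L|∅) ⇒ L ⊥ P | ∅.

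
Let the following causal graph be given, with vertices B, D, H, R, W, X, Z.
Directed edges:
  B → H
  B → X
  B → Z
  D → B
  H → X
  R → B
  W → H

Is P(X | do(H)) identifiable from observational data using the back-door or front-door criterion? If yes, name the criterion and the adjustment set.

P(X|do(H)): backdoor, adjust for {B}.

desc(H)\{H}={X}; candidates ⊆ {B,D,R,W,Z}.
size 0: {}; under {} H still reaches {B,D,R,W,X,Z} ∋ X.
{B}: H⊥X given {B} in G with H→· removed — back-door holds.
P(X|do(H)) = Σ_{B} P(X|H,B)·P(B).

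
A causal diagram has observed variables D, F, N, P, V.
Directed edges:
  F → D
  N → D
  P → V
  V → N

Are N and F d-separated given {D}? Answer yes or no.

Bayes-Ball from N | {D} reaches {F,P,V}.
F ∈ reach(N|{D}) ⇒ N ⊥̸ F | {D}.

No — N and F are d-connected given {D}.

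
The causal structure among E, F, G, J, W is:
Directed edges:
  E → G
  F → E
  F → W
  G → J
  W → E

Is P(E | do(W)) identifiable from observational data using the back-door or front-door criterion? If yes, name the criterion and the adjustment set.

desc(W)\{W}={E,G,J}; candidates ⊆ {F}.
size 0: {}; under {} W still reaches {E,F,G,J} ∋ E.
{F}: W⊥E given {F} in G with W→· removed — back-door holds.
P(E|do(W)) = Σ_{F} P(E|W,F)·P(F).

P(E|do(W)): backdoor, adjust for {F}.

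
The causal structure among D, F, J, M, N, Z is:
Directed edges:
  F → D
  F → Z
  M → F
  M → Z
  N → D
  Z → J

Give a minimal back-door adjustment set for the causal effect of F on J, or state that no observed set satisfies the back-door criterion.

F→J: minimal back-door set {M}.

desc(F)\{F}={D,J,Z}; candidates ⊆ {M,N}.
size 0: {}; under {} F still reaches {J,M,Z} ∋ J.
{M}: F⊥J given {M} in G with F→· removed — back-door holds.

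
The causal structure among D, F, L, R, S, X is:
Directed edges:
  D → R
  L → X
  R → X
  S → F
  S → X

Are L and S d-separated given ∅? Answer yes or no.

Yes — L ⊥ S | ∅.

Bayes-Ball from L | ∅ reaches {X}.
S ∉ reach(L|∅) ⇒ L ⊥ S | ∅.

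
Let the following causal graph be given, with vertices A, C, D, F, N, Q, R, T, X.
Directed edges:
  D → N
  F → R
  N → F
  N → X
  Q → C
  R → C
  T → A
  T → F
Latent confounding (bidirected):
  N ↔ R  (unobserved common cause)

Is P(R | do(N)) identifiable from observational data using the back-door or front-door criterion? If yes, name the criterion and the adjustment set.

desc(N)\{N}={C,F,R,X}; candidates ⊆ {A,D,Q,T}.
N↔R: latent back-door arc(s) into N.
size 0: {}; under {} N still reaches {C,D,R} ∋ R.
size 1: {A}, {D}, {Q} …(+1); under {A} N still reaches {C,D,R} ∋ R.
size 2: {A,D}, {A,Q}, {A,T} …(+3); under {A,D} N still reaches {C,R} ∋ R.
N↔R cannot be blocked by any observed set — no back-door set.
{F}: (i) intercepts every directed N→R path; (ii) no back-door N→{F}; (iii) {N} blocks every back-door {F}→R. Front-door holds.
P(R|do(N)) = Σ_{F} P(F|N) Σ_{N'} P(R|F,N')P(N').

P(R|do(N)): frontdoor, adjust for {F}.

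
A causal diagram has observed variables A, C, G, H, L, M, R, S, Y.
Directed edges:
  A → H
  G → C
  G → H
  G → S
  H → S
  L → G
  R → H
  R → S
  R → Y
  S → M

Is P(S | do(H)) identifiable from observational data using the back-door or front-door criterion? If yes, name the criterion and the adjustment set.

P(S|do(H)): backdoor, adjust for {G, R}.

desc(H)\{H}={M,S}; candidates ⊆ {A,C,G,L,R,Y}.
size 0: {}; under {} H still reaches {A,C,G,L,M,R,S,Y} ∋ S.
size 1: {A}, {C}, {G} …(+3); under {A} H still reaches {C,G,L,M,R,S,Y} ∋ S.
{G,R}: H⊥S given {G,R} in G with H→· removed — back-door holds.
P(S|do(H)) = Σ_{G,R} P(S|H,G,R)·P(G,R).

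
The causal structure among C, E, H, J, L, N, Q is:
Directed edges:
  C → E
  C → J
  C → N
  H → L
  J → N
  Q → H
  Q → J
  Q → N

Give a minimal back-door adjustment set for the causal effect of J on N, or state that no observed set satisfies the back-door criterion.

J→N: minimal back-door set {C, Q}.

desc(J)\{J}={N}; candidates ⊆ {C,E,H,L,Q}.
size 0: {}; under {} J still reaches {C,E,H,L,N,Q} ∋ N.
size 1: {C}, {E}, {H} …(+2); under {C} J still reaches {H,L,N,Q} ∋ N.
{C,Q}: J⊥N given {C,Q} in G with J→· removed — back-door holds.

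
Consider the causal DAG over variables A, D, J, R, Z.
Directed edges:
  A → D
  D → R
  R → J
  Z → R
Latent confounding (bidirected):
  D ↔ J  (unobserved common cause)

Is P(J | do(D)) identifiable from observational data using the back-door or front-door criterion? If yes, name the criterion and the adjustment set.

desc(D)\{D}={J,R}; candidates ⊆ {A,Z}.
D↔J: latent back-door arc(s) into D.
size 0: {}; under {} D still reaches {A,J} ∋ J.
size 1: {A}, {Z}; under {A} D still reaches {J} ∋ J.
size 2: {A,Z}; under {A,Z} D still reaches {J} ∋ J.
D↔J cannot be blocked by any observed set — no back-door set.
{R}: (i) intercepts every directed D→J path; (ii) no back-door D→{R}; (iii) {D} blocks every back-door {R}→J. Front-door holds.
P(J|do(D)) = Σ_{R} P(R|D) Σ_{D'} P(J|R,D')P(D').

P(J|do(D)): frontdoor, adjust for {R}.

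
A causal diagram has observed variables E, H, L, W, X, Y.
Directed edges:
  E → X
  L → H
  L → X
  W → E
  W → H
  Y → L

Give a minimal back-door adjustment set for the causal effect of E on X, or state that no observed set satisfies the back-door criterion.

E→X: minimal back-door set ∅.

desc(E)\{E}={X}; candidates ⊆ {H,L,W,Y}.
∅: E⊥X given ∅ in G with E→· removed — back-door holds.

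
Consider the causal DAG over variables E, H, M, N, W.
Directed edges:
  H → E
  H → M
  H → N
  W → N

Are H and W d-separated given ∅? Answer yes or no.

Bayes-Ball from H | ∅ reaches {E,M,N}.
W ∉ reach(H|∅) ⇒ H ⊥ W | ∅.

Yes — H ⊥ W | ∅.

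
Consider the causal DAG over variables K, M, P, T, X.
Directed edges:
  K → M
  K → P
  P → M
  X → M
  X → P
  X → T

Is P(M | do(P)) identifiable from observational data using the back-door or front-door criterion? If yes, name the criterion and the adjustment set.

P(M|do(P)): backdoor, adjust for {K, X}.

desc(P)\{P}={M}; candidates ⊆ {K,T,X}.
size 0: {}; under {} P still reaches {K,M,T,X} ∋ M.
size 1: {K}, {T}, {X}; under {K} P still reaches {M,T,X} ∋ M.
{K,X}: P⊥M given {K,X} in G with P→· removed — back-door holds.
P(M|do(P)) = Σ_{K,X} P(M|P,K,X)·P(K,X).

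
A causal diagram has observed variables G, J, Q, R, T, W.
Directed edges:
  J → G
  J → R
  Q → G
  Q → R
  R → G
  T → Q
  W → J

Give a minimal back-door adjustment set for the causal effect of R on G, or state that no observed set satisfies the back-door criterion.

R→G: minimal back-door set {J, Q}.

desc(R)\{R}={G}; candidates ⊆ {J,Q,T,W}.
size 0: {}; under {} R still reaches {G,J,Q,T,W} ∋ G.
size 1: {J}, {Q}, {T} …(+1); under {J} R still reaches {G,Q,T} ∋ G.
{J,Q}: R⊥G given {J,Q} in G with R→· removed — back-door holds.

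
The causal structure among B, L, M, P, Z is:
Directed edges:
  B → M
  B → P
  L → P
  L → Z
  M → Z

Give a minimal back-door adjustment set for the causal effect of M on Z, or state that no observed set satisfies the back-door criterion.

desc(M)\{M}={Z}; candidates ⊆ {B,L,P}.
∅: M⊥Z given ∅ in G with M→· removed — back-door holds.

M→Z: minimal back-door set ∅.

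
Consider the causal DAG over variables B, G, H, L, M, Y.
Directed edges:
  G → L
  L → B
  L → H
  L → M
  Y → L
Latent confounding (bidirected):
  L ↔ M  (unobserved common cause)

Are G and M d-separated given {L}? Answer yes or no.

Bayes-Ball from G | {L} reaches {M,Y}.
M ∈ reach(G|{L}) ⇒ G ⊥̸ M | {L}.

No — G and M are d-connected given {L}.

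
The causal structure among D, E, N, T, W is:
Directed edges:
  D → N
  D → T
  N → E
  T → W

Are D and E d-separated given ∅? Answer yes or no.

Bayes-Ball from D | ∅ reaches {E,N,T,W}.
E ∈ reach(D|∅) ⇒ D ⊥̸ E | ∅.

No — D and E are d-connected given ∅.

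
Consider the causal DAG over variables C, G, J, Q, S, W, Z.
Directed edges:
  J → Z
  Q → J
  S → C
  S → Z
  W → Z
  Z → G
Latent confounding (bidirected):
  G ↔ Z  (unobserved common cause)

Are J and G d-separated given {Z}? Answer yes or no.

Bayes-Ball from J | {Z} reaches {C,G,Q,S,W}.
G ∈ reach(J|{Z}) ⇒ J ⊥̸ G | {Z}.

No — J and G are d-connected given {Z}.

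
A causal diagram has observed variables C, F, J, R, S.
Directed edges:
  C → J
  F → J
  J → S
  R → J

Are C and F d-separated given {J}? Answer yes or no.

No — C and F are d-connected given {J}.

Bayes-Ball from C | {J} reaches {F,R}.
F ∈ reach(C|{J}) ⇒ C ⊥̸ F | {J}.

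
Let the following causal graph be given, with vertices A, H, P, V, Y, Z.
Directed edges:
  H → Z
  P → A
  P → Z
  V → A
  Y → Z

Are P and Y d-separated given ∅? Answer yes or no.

Yes — P ⊥ Y | ∅.

Bayes-Ball from P | ∅ reaches {A,Z}.
Y ∉ reach(P|∅) ⇒ P ⊥ Y | ∅.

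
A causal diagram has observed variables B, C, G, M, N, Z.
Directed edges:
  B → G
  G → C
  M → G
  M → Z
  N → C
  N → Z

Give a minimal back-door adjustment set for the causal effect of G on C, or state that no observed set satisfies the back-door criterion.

G→C: minimal back-door set ∅.

desc(G)\{G}={C}; candidates ⊆ {B,M,N,Z}.
∅: G⊥C given ∅ in G with G→· removed — back-door holds.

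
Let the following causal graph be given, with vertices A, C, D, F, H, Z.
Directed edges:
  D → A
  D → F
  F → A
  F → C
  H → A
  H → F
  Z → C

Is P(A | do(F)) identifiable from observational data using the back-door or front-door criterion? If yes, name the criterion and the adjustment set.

P(A|do(F)): backdoor, adjust for {D, H}.

desc(F)\{F}={A,C}; candidates ⊆ {D,H,Z}.
size 0: {}; under {} F still reaches {A,D,H} ∋ A.
size 1: {D}, {H}, {Z}; under {D} F still reaches {A,H} ∋ A.
{D,H}: F⊥A given {D,H} in G with F→· removed — back-door holds.
P(A|do(F)) = Σ_{D,H} P(A|F,D,H)·P(D,H).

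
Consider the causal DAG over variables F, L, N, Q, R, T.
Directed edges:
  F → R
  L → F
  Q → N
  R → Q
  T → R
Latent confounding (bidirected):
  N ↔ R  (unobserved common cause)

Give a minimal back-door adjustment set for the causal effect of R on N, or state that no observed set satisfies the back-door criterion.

R→N: no observed back-door set.

desc(R)\{R}={N,Q}; candidates ⊆ {F,L,T}.
R↔N: latent back-door arc(s) into R.
size 0: {}; under {} R still reaches {F,L,N,T} ∋ N.
size 1: {F}, {L}, {T}; under {F} R still reaches {N,T} ∋ N.
size 2: {F,L}, {F,T}, {L,T}; under {F,L} R still reaches {N,T} ∋ N.
R↔N cannot be blocked by any observed set — no back-door set.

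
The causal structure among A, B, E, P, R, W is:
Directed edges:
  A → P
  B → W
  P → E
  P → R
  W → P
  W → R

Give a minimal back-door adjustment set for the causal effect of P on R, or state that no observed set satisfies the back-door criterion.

P→R: minimal back-door set {W}.

desc(P)\{P}={E,R}; candidates ⊆ {A,B,W}.
size 0: {}; under {} P still reaches {A,B,R,W} ∋ R.
{W}: P⊥R given {W} in G with P→· removed — back-door holds.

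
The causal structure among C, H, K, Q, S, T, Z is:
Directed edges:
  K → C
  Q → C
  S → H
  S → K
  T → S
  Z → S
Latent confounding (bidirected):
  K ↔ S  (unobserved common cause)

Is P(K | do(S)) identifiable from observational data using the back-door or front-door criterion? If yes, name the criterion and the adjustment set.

desc(S)\{S}={C,H,K}; candidates ⊆ {Q,T,Z}.
S↔K: latent back-door arc(s) into S.
size 0: {}; under {} S still reaches {C,K,T,Z} ∋ K.
size 1: {Q}, {T}, {Z}; under {Q} S still reaches {C,K,T,Z} ∋ K.
size 2: {Q,T}, {Q,Z}, {T,Z}; under {Q,T} S still reaches {C,K,Z} ∋ K.
S↔K cannot be blocked by any observed set — no back-door set.
No mediator lies on a directed S→…→K path.
Neither criterion identifies P(K|do(S)) in this graph.

P(K|do(S)): not identifiable (no BD/FD set).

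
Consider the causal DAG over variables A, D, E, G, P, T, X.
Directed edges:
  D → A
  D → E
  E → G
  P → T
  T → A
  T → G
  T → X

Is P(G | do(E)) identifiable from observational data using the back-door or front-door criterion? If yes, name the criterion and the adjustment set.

P(G|do(E)): backdoor, adjust for ∅.

desc(E)\{E}={G}; candidates ⊆ {A,D,P,T,X}.
∅: E⊥G given ∅ in G with E→· removed — back-door holds.
P(G|do(E)) = P(G|E) — no adjustment needed.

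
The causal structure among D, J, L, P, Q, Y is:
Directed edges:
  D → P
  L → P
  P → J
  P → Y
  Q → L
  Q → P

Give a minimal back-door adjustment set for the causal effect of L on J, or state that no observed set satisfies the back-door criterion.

L→J: minimal back-door set {Q}.

desc(L)\{L}={J,P,Y}; candidates ⊆ {D,Q}.
size 0: {}; under {} L still reaches {J,P,Q,Y} ∋ J.
{Q}: L⊥J given {Q} in G with L→· removed — back-door holds.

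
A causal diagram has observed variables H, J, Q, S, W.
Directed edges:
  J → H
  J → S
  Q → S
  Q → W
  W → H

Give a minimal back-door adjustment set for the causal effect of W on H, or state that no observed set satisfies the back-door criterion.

desc(W)\{W}={H}; candidates ⊆ {J,Q,S}.
∅: W⊥H given ∅ in G with W→· removed — back-door holds.

W→H: minimal back-door set ∅.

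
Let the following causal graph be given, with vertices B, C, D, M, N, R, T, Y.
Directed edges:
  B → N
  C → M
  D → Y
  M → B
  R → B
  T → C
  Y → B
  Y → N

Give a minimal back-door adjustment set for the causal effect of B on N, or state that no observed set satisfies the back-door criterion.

B→N: minimal back-door set {Y}.

desc(B)\{B}={N}; candidates ⊆ {C,D,M,R,T,Y}.
size 0: {}; under {} B still reaches {C,D,M,N,R,T,Y} ∋ N.
{Y}: B⊥N given {Y} in G with B→· removed — back-door holds.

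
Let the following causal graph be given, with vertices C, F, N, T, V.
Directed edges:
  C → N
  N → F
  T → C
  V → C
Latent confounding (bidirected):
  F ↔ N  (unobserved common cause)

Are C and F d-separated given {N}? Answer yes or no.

Bayes-Ball from C | {N} reaches {F,T,V}.
F ∈ reach(C|{N}) ⇒ C ⊥̸ F | {N}.

No — C and F are d-connected given {N}.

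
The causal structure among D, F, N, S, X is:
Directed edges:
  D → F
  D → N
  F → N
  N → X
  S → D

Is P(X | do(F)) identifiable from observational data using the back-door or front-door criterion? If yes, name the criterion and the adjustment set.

desc(F)\{F}={N,X}; candidates ⊆ {D,S}.
size 0: {}; under {} F still reaches {D,N,S,X} ∋ X.
{D}: F⊥X given {D} in G with F→· removed — back-door holds.
P(X|do(F)) = Σ_{D} P(X|F,D)·P(D).

P(X|do(F)): backdoor, adjust for {D}.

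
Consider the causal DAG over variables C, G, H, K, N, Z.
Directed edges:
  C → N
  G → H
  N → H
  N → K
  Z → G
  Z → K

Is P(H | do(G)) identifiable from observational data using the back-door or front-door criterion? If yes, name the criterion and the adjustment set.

P(H|do(G)): backdoor, adjust for ∅.

desc(G)\{G}={H}; candidates ⊆ {C,K,N,Z}.
∅: G⊥H given ∅ in G with G→· removed — back-door holds.
P(H|do(G)) = P(H|G) — no adjustment needed.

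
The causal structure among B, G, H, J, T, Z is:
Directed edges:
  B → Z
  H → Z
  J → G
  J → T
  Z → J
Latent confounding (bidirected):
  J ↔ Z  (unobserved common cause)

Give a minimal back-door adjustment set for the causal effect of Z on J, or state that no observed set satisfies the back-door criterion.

Z→J: no observed back-door set.

desc(Z)\{Z}={G,J,T}; candidates ⊆ {B,H}.
Z↔J: latent back-door arc(s) into Z.
size 0: {}; under {} Z still reaches {B,G,H,J,T} ∋ J.
size 1: {B}, {H}; under {B} Z still reaches {G,H,J,T} ∋ J.
size 2: {B,H}; under {B,H} Z still reaches {G,J,T} ∋ J.
Z↔J cannot be blocked by any observed set — no back-door set.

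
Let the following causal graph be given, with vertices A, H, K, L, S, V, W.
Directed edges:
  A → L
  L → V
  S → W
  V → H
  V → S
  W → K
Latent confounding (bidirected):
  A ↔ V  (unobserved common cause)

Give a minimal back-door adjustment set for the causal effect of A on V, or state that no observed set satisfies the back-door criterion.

desc(A)\{A}={H,K,L,S,V,W}; candidates ⊆ {—}.
A↔V: latent back-door arc(s) into A.
size 0: {}; under {} A still reaches {H,K,S,V,W} ∋ V.
A↔V cannot be blocked by any observed set — no back-door set.

A→V: no observed back-door set.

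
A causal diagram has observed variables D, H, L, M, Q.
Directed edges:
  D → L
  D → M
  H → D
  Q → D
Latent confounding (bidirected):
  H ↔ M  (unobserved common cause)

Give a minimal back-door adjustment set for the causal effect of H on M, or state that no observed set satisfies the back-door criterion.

desc(H)\{H}={D,L,M}; candidates ⊆ {Q}.
H↔M: latent back-door arc(s) into H.
size 0: {}; under {} H still reaches {M} ∋ M.
size 1: {Q}; under {Q} H still reaches {M} ∋ M.
H↔M cannot be blocked by any observed set — no back-door set.

H→M: no observed back-door set.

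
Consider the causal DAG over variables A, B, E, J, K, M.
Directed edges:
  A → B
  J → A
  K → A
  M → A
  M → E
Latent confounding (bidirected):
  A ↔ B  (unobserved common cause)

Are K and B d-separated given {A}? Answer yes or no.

No — K and B are d-connected given {A}.

Bayes-Ball from K | {A} reaches {B,E,J,M}.
B ∈ reach(K|{A}) ⇒ K ⊥̸ B | {A}.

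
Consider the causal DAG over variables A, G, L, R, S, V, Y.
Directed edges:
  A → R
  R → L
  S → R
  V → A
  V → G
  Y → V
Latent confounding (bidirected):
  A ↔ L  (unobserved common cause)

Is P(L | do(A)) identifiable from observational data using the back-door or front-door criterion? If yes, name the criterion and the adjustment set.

desc(A)\{A}={L,R}; candidates ⊆ {G,S,V,Y}.
A↔L: latent back-door arc(s) into A.
size 0: {}; under {} A still reaches {G,L,V,Y} ∋ L.
size 1: {G}, {S}, {V} …(+1); under {G} A still reaches {L,V,Y} ∋ L.
size 2: {G,S}, {G,V}, {G,Y} …(+3); under {G,S} A still reaches {L,V,Y} ∋ L.
A↔L cannot be blocked by any observed set — no back-door set.
{R}: (i) intercepts every directed A→L path; (ii) no back-door A→{R}; (iii) {A} blocks every back-door {R}→L. Front-door holds.
P(L|do(A)) = Σ_{R} P(R|A) Σ_{A'} P(L|R,A')P(A').

P(L|do(A)): frontdoor, adjust for {R}.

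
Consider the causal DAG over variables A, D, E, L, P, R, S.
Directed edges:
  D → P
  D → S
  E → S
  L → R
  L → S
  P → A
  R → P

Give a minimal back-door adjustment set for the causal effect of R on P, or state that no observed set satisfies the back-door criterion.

desc(R)\{R}={A,P}; candidates ⊆ {D,E,L,S}.
∅: R⊥P given ∅ in G with R→· removed — back-door holds.

R→P: minimal back-door set ∅.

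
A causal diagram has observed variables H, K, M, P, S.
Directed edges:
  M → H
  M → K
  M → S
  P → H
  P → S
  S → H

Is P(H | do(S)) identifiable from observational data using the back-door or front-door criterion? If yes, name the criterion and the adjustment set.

P(H|do(S)): backdoor, adjust for {M, P}.

desc(S)\{S}={H}; candidates ⊆ {K,M,P}.
size 0: {}; under {} S still reaches {H,K,M,P} ∋ H.
size 1: {K}, {M}, {P}; under {K} S still reaches {H,M,P} ∋ H.
{M,P}: S⊥H given {M,P} in G with S→· removed — back-door holds.
P(H|do(S)) = Σ_{M,P} P(H|S,M,P)·P(M,P).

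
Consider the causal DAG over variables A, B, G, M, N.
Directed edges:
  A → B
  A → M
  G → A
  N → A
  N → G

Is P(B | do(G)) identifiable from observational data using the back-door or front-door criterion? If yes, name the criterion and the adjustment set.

P(B|do(G)): backdoor, adjust for {N}.

desc(G)\{G}={A,B,M}; candidates ⊆ {N}.
size 0: {}; under {} G still reaches {A,B,M,N} ∋ B.
{N}: G⊥B given {N} in G with G→· removed — back-door holds.
P(B|do(G)) = Σ_{N} P(B|G,N)·P(N).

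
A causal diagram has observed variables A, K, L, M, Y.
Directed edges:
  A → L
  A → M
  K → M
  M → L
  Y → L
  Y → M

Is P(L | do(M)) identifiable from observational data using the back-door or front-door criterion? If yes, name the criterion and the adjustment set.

P(L|do(M)): backdoor, adjust for {A, Y}.

desc(M)\{M}={L}; candidates ⊆ {A,K,Y}.
size 0: {}; under {} M still reaches {A,K,L,Y} ∋ L.
size 1: {A}, {K}, {Y}; under {A} M still reaches {K,L,Y} ∋ L.
{A,Y}: M⊥L given {A,Y} in G with M→· removed — back-door holds.
P(L|do(M)) = Σ_{A,Y} P(L|M,A,Y)·P(A,Y).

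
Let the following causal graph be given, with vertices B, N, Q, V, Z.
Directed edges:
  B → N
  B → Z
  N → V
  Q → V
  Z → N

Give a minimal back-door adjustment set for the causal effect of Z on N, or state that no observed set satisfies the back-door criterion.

desc(Z)\{Z}={N,V}; candidates ⊆ {B,Q}.
size 0: {}; under {} Z still reaches {B,N,V} ∋ N.
{B}: Z⊥N given {B} in G with Z→· removed — back-door holds.

Z→N: minimal back-door set {B}.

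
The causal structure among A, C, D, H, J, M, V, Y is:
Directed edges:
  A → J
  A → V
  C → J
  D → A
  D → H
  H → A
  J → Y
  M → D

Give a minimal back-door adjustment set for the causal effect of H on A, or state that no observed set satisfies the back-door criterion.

desc(H)\{H}={A,J,V,Y}; candidates ⊆ {C,D,M}.
size 0: {}; under {} H still reaches {A,D,J,M,V,Y} ∋ A.
{D}: H⊥A given {D} in G with H→· removed — back-door holds.

H→A: minimal back-door set {D}.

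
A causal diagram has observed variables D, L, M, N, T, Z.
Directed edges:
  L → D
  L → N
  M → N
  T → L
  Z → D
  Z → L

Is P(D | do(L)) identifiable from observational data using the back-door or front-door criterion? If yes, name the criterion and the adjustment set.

desc(L)\{L}={D,N}; candidates ⊆ {M,T,Z}.
size 0: {}; under {} L still reaches {D,T,Z} ∋ D.
{Z}: L⊥D given {Z} in G with L→· removed — back-door holds.
P(D|do(L)) = Σ_{Z} P(D|L,Z)·P(Z).

P(D|do(L)): backdoor, adjust for {Z}.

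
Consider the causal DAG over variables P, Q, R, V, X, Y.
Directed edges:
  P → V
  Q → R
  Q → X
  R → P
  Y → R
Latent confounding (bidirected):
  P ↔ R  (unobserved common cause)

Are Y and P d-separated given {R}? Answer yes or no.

Bayes-Ball from Y | {R} reaches {P,Q,V,X}.
P ∈ reach(Y|{R}) ⇒ Y ⊥̸ P | {R}.

No — Y and P are d-connected given {R}.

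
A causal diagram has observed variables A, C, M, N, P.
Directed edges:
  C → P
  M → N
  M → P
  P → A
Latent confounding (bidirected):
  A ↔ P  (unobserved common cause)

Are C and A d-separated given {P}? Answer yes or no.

No — C and A are d-connected given {P}.

Bayes-Ball from C | {P} reaches {A,M,N}.
A ∈ reach(C|{P}) ⇒ C ⊥̸ A | {P}.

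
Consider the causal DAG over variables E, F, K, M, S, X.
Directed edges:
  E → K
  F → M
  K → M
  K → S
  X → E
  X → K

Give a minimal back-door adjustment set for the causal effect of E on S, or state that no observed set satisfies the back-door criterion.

E→S: minimal back-door set {X}.

desc(E)\{E}={K,M,S}; candidates ⊆ {F,X}.
size 0: {}; under {} E still reaches {K,M,S,X} ∋ S.
{X}: E⊥S given {X} in G with E→· removed — back-door holds.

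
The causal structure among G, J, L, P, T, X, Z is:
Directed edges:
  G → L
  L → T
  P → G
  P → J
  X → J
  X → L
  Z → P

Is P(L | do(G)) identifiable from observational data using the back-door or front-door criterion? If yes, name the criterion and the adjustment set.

desc(G)\{G}={L,T}; candidates ⊆ {J,P,X,Z}.
∅: G⊥L given ∅ in G with G→· removed — back-door holds.
P(L|do(G)) = P(L|G) — no adjustment needed.

P(L|do(G)): backdoor, adjust for ∅.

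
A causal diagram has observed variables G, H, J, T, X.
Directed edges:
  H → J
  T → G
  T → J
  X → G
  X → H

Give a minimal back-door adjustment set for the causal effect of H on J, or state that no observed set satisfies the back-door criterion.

desc(H)\{H}={J}; candidates ⊆ {G,T,X}.
∅: H⊥J given ∅ in G with H→· removed — back-door holds.

H→J: minimal back-door set ∅.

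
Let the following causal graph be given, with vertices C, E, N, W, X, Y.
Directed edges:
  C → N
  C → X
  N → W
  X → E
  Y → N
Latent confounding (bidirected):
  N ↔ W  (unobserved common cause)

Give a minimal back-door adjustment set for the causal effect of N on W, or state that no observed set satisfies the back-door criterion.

desc(N)\{N}={W}; candidates ⊆ {C,E,X,Y}.
N↔W: latent back-door arc(s) into N.
size 0: {}; under {} N still reaches {C,E,W,X,Y} ∋ W.
size 1: {C}, {E}, {X} …(+1); under {C} N still reaches {W,Y} ∋ W.
size 2: {C,E}, {C,X}, {C,Y} …(+3); under {C,E} N still reaches {W,Y} ∋ W.
N↔W cannot be blocked by any observed set — no back-door set.

N→W: no observed back-door set.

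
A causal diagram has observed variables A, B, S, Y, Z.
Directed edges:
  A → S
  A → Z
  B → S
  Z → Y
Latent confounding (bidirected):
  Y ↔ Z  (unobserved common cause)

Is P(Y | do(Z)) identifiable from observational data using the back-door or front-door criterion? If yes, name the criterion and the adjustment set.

desc(Z)\{Z}={Y}; candidates ⊆ {A,B,S}.
Z↔Y: latent back-door arc(s) into Z.
size 0: {}; under {} Z still reaches {A,S,Y} ∋ Y.
size 1: {A}, {B}, {S}; under {A} Z still reaches {Y} ∋ Y.
size 2: {A,B}, {A,S}, {B,S}; under {A,B} Z still reaches {Y} ∋ Y.
Z↔Y cannot be blocked by any observed set — no back-door set.
No mediator lies on a directed Z→…→Y path.
Neither criterion identifies P(Y|do(Z)) in this graph.

P(Y|do(Z)): not identifiable (no BD/FD set).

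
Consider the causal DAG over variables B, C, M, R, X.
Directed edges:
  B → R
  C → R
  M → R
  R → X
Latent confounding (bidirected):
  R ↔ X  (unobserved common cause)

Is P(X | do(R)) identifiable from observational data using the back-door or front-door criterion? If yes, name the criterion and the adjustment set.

P(X|do(R)): not identifiable (no BD/FD set).

desc(R)\{R}={X}; candidates ⊆ {B,C,M}.
R↔X: latent back-door arc(s) into R.
size 0: {}; under {} R still reaches {B,C,M,X} ∋ X.
size 1: {B}, {C}, {M}; under {B} R still reaches {C,M,X} ∋ X.
size 2: {B,C}, {B,M}, {C,M}; under {B,C} R still reaches {M,X} ∋ X.
R↔X cannot be blocked by any observed set — no back-door set.
No mediator lies on a directed R→…→X path.
Neither criterion identifies P(X|do(R)) in this graph.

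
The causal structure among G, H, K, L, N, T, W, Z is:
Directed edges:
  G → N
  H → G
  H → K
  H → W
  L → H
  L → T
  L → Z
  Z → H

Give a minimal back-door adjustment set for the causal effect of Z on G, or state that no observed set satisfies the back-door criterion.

desc(Z)\{Z}={G,H,K,N,W}; candidates ⊆ {L,T}.
size 0: {}; under {} Z still reaches {G,H,K,L,N,T,W} ∋ G.
{L}: Z⊥G given {L} in G with Z→· removed — back-door holds.

Z→G: minimal back-door set {L}.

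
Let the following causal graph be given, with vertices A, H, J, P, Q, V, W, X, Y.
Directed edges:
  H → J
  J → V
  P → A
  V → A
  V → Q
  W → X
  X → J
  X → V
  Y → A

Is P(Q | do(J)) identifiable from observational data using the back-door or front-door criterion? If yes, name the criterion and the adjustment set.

P(Q|do(J)): backdoor, adjust for {X}.

desc(J)\{J}={A,Q,V}; candidates ⊆ {H,P,W,X,Y}.
size 0: {}; under {} J still reaches {A,H,Q,V,W,X} ∋ Q.
{X}: J⊥Q given {X} in G with J→· removed — back-door holds.
P(Q|do(J)) = Σ_{X} P(Q|J,X)·P(X).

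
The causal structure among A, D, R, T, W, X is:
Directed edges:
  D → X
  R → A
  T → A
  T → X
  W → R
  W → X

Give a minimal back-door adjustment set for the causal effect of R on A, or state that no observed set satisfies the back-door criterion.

desc(R)\{R}={A}; candidates ⊆ {D,T,W,X}.
∅: R⊥A given ∅ in G with R→· removed — back-door holds.

R→A: minimal back-door set ∅.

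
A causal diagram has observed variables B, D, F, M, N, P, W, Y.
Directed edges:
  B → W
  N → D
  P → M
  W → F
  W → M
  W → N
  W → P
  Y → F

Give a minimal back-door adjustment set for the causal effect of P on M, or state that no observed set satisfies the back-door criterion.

desc(P)\{P}={M}; candidates ⊆ {B,D,F,N,W,Y}.
size 0: {}; under {} P still reaches {B,D,F,M,N,W} ∋ M.
{W}: P⊥M given {W} in G with P→· removed — back-door holds.

P→M: minimal back-door set {W}.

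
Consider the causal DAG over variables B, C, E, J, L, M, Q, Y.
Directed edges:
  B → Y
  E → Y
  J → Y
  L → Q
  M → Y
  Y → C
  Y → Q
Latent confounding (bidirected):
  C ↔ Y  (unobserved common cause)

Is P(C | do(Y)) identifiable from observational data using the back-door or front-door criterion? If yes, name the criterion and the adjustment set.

P(C|do(Y)): not identifiable (no BD/FD set).

desc(Y)\{Y}={C,Q}; candidates ⊆ {B,E,J,L,M}.
Y↔C: latent back-door arc(s) into Y.
size 0: {}; under {} Y still reaches {B,C,E,J,M} ∋ C.
size 1: {B}, {E}, {J} …(+2); under {B} Y still reaches {C,E,J,M} ∋ C.
size 2: {B,E}, {B,J}, {B,L} …(+7); under {B,E} Y still reaches {C,J,M} ∋ C.
Y↔C cannot be blocked by any observed set — no back-door set.
No mediator lies on a directed Y→…→C path.
Neither criterion identifies P(C|do(Y)) in this graph.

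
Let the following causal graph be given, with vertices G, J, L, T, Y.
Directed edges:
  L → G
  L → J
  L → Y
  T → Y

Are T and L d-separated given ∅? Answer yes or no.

Yes — T ⊥ L | ∅.

Bayes-Ball from T | ∅ reaches {Y}.
L ∉ reach(T|∅) ⇒ T ⊥ L | ∅.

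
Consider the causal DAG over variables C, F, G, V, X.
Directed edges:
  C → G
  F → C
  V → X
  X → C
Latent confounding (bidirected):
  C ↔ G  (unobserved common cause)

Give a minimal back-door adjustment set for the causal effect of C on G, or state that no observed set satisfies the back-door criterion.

desc(C)\{C}={G}; candidates ⊆ {F,V,X}.
C↔G: latent back-door arc(s) into C.
size 0: {}; under {} C still reaches {F,G,V,X} ∋ G.
size 1: {F}, {V}, {X}; under {F} C still reaches {G,V,X} ∋ G.
size 2: {F,V}, {F,X}, {V,X}; under {F,V} C still reaches {G,X} ∋ G.
C↔G cannot be blocked by any observed set — no back-door set.

C→G: no observed back-door set.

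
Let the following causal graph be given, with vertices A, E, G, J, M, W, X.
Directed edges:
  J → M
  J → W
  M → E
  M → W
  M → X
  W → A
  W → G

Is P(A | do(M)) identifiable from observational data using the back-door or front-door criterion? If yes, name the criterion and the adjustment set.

desc(M)\{M}={A,E,G,W,X}; candidates ⊆ {J}.
size 0: {}; under {} M still reaches {A,G,J,W} ∋ A.
{J}: M⊥A given {J} in G with M→· removed — back-door holds.
P(A|do(M)) = Σ_{J} P(A|M,J)·P(J).

P(A|do(M)): backdoor, adjust for {J}.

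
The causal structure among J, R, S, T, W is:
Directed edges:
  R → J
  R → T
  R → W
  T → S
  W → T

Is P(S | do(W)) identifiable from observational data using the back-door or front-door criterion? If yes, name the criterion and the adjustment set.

P(S|do(W)): backdoor, adjust for {R}.

desc(W)\{W}={S,T}; candidates ⊆ {J,R}.
size 0: {}; under {} W still reaches {J,R,S,T} ∋ S.
{R}: W⊥S given {R} in G with W→· removed — back-door holds.
P(S|do(W)) = Σ_{R} P(S|W,R)·P(R).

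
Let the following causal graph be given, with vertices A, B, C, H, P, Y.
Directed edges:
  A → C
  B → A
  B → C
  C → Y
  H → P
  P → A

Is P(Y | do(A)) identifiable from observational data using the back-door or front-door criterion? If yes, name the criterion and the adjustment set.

P(Y|do(A)): backdoor, adjust for {B}.

desc(A)\{A}={C,Y}; candidates ⊆ {B,H,P}.
size 0: {}; under {} A still reaches {B,C,H,P,Y} ∋ Y.
{B}: A⊥Y given {B} in G with A→· removed — back-door holds.
P(Y|do(A)) = Σ_{B} P(Y|A,B)·P(B).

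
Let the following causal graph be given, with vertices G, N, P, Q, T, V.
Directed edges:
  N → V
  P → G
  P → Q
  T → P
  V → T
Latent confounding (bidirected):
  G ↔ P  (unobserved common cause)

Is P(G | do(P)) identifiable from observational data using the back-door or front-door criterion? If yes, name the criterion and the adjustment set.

desc(P)\{P}={G,Q}; candidates ⊆ {N,T,V}.
P↔G: latent back-door arc(s) into P.
size 0: {}; under {} P still reaches {G,N,T,V} ∋ G.
size 1: {N}, {T}, {V}; under {N} P still reaches {G,T,V} ∋ G.
size 2: {N,T}, {N,V}, {T,V}; under {N,T} P still reaches {G} ∋ G.
P↔G cannot be blocked by any observed set — no back-door set.
No mediator lies on a directed P→…→G path.
Neither criterion identifies P(G|do(P)) in this graph.

P(G|do(P)): not identifiable (no BD/FD set).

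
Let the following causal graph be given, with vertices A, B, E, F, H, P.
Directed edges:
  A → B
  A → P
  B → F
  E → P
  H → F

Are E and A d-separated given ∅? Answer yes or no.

Yes — E ⊥ A | ∅.

Bayes-Ball from E | ∅ reaches {P}.
A ∉ reach(E|∅) ⇒ E ⊥ A | ∅.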